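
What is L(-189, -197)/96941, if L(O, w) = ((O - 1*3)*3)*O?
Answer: 108864/96941 ≈ 1.1230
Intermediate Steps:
L(O, w) = O*(-9 + 3*O) (L(O, w) = ((O - 3)*3)*O = ((-3 + O)*3)*O = (-9 + 3*O)*O = O*(-9 + 3*O))
L(-189, -197)/96941 = (3*(-189)*(-3 - 189))/96941 = (3*(-189)*(-192))*(1/96941) = 108864*(1/96941) = 108864/96941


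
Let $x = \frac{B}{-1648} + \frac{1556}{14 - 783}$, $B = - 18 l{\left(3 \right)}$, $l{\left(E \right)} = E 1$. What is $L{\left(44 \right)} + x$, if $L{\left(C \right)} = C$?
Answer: $\frac{26619483}{633656} \approx 42.009$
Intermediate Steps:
$l{\left(E \right)} = E$
$B = -54$ ($B = \left(-18\right) 3 = -54$)
$x = - \frac{1261381}{633656}$ ($x = - \frac{54}{-1648} + \frac{1556}{14 - 783} = \left(-54\right) \left(- \frac{1}{1648}\right) + \frac{1556}{-769} = \frac{27}{824} + 1556 \left(- \frac{1}{769}\right) = \frac{27}{824} - \frac{1556}{769} = - \frac{1261381}{633656} \approx -1.9906$)
$L{\left(44 \right)} + x = 44 - \frac{1261381}{633656} = \frac{26619483}{633656}$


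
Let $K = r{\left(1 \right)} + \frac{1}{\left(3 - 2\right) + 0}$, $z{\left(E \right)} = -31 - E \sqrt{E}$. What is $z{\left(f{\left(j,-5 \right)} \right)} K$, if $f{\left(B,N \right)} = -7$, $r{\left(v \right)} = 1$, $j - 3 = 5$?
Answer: $-62 + 14 i \sqrt{7} \approx -62.0 + 37.041 i$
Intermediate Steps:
$j = 8$ ($j = 3 + 5 = 8$)
$z{\left(E \right)} = -31 - E^{\frac{3}{2}}$
$K = 2$ ($K = 1 + \frac{1}{\left(3 - 2\right) + 0} = 1 + \frac{1}{1 + 0} = 1 + 1^{-1} = 1 + 1 = 2$)
$z{\left(f{\left(j,-5 \right)} \right)} K = \left(-31 - \left(-7\right)^{\frac{3}{2}}\right) 2 = \left(-31 - - 7 i \sqrt{7}\right) 2 = \left(-31 + 7 i \sqrt{7}\right) 2 = -62 + 14 i \sqrt{7}$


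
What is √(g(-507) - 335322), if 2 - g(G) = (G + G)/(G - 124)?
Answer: I*√133511986354/631 ≈ 579.07*I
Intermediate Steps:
g(G) = 2 - 2*G/(-124 + G) (g(G) = 2 - (G + G)/(G - 124) = 2 - 2*G/(-124 + G))
√(g(-507) - 335322) = √(-248/(-124 - 507) - 335322) = √(-248/(-631) - 335322) = √(-248*(-1/631) - 335322) = √(248/631 - 335322) = √(-211587934/631) = I*√133511986354/631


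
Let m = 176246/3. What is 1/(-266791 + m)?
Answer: -3/624127 ≈ -4.8067e-6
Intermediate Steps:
m = 176246/3 (m = (⅓)*176246 = 176246/3 ≈ 58749.)
1/(-266791 + m) = 1/(-266791 + 176246/3) = 1/(-624127/3) = -3/624127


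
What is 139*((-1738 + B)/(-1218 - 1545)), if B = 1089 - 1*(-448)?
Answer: 9313/921 ≈ 10.112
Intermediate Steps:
B = 1537 (B = 1089 + 448 = 1537)
139*((-1738 + B)/(-1218 - 1545)) = 139*((-1738 + 1537)/(-1218 - 1545)) = 139*(-201/(-2763)) = 139*(-201*(-1/2763)) = 139*(67/921) = 9313/921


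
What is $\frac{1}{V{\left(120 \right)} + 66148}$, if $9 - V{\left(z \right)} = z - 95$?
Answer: $\frac{1}{66132} \approx 1.5121 \cdot 10^{-5}$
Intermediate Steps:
$V{\left(z \right)} = 104 - z$ ($V{\left(z \right)} = 9 - \left(z - 95\right) = 9 - \left(-95 + z\right) = 104 - z$)
$\frac{1}{V{\left(120 \right)} + 66148} = \frac{1}{\left(104 - 120\right) + 66148} = \frac{1}{-16 + 66148} = \frac{1}{66132}$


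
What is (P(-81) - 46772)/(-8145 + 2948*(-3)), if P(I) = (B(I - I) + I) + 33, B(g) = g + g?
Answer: 46820/16989 ≈ 2.7559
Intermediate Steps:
B(g) = 2*g
P(I) = 33 + I (P(I) = (2*(I - I) + I) + 33 = (2*0 + I) + 33 = (0 + I) + 33 = I + 33 = 33 + I)
(P(-81) - 46772)/(-8145 + 2948*(-3)) = ((33 - 81) - 46772)/(-8145 + 2948*(-3)) = (-48 - 46772)/(-8145 - 8844) = -46820/(-16989) = -46820*(-1/16989) = 46820/16989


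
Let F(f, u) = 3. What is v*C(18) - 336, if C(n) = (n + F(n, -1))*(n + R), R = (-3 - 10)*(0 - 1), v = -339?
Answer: -221025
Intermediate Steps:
R = 13 (R = -13*(-1) = 13)
C(n) = (3 + n)*(13 + n) (C(n) = (n + 3)*(n + 13) = (3 + n)*(13 + n))
v*C(18) - 336 = -339*(39 + 18² + 16*18) - 336 = -339*(39 + 324 + 288) - 336 = -339*651 - 336 = -220689 - 336 = -221025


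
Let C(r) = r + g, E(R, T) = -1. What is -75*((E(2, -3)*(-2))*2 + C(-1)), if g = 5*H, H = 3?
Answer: -1350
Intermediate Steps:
g = 15 (g = 5*3 = 15)
C(r) = 15 + r (C(r) = r + 15 = 15 + r)
-75*((E(2, -3)*(-2))*2 + C(-1)) = -75*(-1*(-2)*2 + (15 - 1)) = -75*(2*2 + 14) = -75*(4 + 14) = -75*18 = -1350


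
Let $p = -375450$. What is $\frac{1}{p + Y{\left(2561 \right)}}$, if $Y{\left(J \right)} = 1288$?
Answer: $- \frac{1}{374162} \approx -2.6726 \cdot 10^{-6}$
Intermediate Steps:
$\frac{1}{p + Y{\left(2561 \right)}} = \frac{1}{-375450 + 1288} = \frac{1}{-374162} = - \frac{1}{374162}$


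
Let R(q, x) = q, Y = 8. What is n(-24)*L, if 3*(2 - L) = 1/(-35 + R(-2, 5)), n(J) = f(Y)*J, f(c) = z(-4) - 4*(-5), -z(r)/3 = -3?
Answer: -51736/37 ≈ -1398.3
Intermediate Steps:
z(r) = 9 (z(r) = -3*(-3) = 9)
f(c) = 29 (f(c) = 9 - 4*(-5) = 9 + 20 = 29)
n(J) = 29*J
L = 223/111 (L = 2 - 1/(3*(-35 - 2)) = 2 - ⅓/(-37) = 2 - ⅓*(-1/37) = 2 + 1/111 = 223/111 ≈ 2.0090)
n(-24)*L = (29*(-24))*(223/111) = -696*223/111 = -51736/37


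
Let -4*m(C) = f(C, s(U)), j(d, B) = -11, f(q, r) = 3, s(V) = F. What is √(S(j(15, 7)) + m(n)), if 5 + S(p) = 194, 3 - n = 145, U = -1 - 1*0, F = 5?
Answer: √753/2 ≈ 13.720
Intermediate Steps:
U = -1 (U = -1 + 0 = -1)
s(V) = 5
n = -142 (n = 3 - 1*145 = 3 - 145 = -142)
S(p) = 189 (S(p) = -5 + 194 = 189)
m(C) = -¾ (m(C) = -¼*3 = -¾)
√(S(j(15, 7)) + m(n)) = √(189 - ¾) = √(753/4) = √753/2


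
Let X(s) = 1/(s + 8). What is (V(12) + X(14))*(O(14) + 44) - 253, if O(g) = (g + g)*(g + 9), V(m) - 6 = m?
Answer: 133785/11 ≈ 12162.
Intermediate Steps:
V(m) = 6 + m
O(g) = 2*g*(9 + g) (O(g) = (2*g)*(9 + g) = 2*g*(9 + g))
X(s) = 1/(8 + s)
(V(12) + X(14))*(O(14) + 44) - 253 = ((6 + 12) + 1/(8 + 14))*(2*14*(9 + 14) + 44) - 253 = (18 + 1/22)*(2*14*23 + 44) - 253 = (18 + 1/22)*(644 + 44) - 253 = (397/22)*688 - 253 = 136568/11 - 253 = 133785/11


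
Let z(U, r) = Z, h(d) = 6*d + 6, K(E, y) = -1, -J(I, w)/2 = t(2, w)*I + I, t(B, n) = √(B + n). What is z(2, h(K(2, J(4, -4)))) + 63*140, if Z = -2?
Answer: 8818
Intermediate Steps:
J(I, w) = -2*I - 2*I*√(2 + w) (J(I, w) = -2*(√(2 + w)*I + I) = -2*(I*√(2 + w) + I) = -2*(I + I*√(2 + w)) = -2*I - 2*I*√(2 + w))
h(d) = 6 + 6*d
z(U, r) = -2
z(2, h(K(2, J(4, -4)))) + 63*140 = -2 + 63*140 = -2 + 8820 = 8818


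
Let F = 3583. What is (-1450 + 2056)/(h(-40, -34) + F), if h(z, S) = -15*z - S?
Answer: 606/4217 ≈ 0.14370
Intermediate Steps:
h(z, S) = -S - 15*z
(-1450 + 2056)/(h(-40, -34) + F) = (-1450 + 2056)/((-1*(-34) - 15*(-40)) + 3583) = 606/((34 + 600) + 3583) = 606/(634 + 3583) = 606/4217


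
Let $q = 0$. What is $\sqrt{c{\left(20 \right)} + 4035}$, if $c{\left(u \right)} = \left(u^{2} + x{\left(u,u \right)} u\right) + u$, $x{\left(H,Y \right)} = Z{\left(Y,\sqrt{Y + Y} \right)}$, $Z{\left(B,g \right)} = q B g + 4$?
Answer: $\sqrt{4535} \approx 67.342$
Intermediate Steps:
$Z{\left(B,g \right)} = 4$ ($Z{\left(B,g \right)} = 0 B g + 4 = 0 g + 4 = 0 + 4 = 4$)
$x{\left(H,Y \right)} = 4$
$c{\left(u \right)} = u^{2} + 5 u$ ($c{\left(u \right)} = \left(u^{2} + 4 u\right) + u = u^{2} + 5 u$)
$\sqrt{c{\left(20 \right)} + 4035} = \sqrt{20 \left(5 + 20\right) + 4035} = \sqrt{20 \cdot 25 + 4035} = \sqrt{500 + 4035} = \sqrt{4535}$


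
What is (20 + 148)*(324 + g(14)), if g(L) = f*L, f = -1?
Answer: 52080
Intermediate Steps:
g(L) = -L
(20 + 148)*(324 + g(14)) = (20 + 148)*(324 - 1*14) = 168*(324 - 14) = 168*310 = 52080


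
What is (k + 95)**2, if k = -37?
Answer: 3364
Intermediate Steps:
(k + 95)**2 = (-37 + 95)**2 = 58**2 = 3364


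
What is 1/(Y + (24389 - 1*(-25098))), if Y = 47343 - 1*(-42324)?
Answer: 1/139154 ≈ 7.1863e-6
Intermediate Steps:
Y = 89667 (Y = 47343 + 42324 = 89667)
1/(Y + (24389 - 1*(-25098))) = 1/(89667 + (24389 - 1*(-25098))) = 1/(89667 + (24389 + 25098)) = 1/(89667 + 49487) = 1/139154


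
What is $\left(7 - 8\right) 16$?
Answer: $-16$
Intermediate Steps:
$\left(7 - 8\right) 16 = \left(-1\right) 16 = -16$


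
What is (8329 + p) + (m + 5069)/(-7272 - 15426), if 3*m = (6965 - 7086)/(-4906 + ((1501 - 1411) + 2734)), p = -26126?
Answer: -2523142748371/141771708 ≈ -17797.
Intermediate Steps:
m = 121/6246 (m = ((6965 - 7086)/(-4906 + ((1501 - 1411) + 2734)))/3 = (-121/(-4906 + (90 + 2734)))/3 = (-121/(-4906 + 2824))/3 = (-121/(-2082))/3 = (-121*(-1/2082))/3 = (⅓)*(121/2082) = 121/6246 ≈ 0.019372)
(8329 + p) + (m + 5069)/(-7272 - 15426) = (8329 - 26126) + (121/6246 + 5069)/(-7272 - 15426) = -17797 + (31661095/6246)/(-22698) = -17797 + (31661095/6246)*(-1/22698) = -17797 - 31661095/141771708 = -2523142748371/141771708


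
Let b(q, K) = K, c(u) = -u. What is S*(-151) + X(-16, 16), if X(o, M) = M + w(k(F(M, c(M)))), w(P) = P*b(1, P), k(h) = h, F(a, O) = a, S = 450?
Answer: -67678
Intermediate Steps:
w(P) = P² (w(P) = P*P = P²)
X(o, M) = M + M²
S*(-151) + X(-16, 16) = 450*(-151) + 16*(1 + 16) = -67950 + 16*17 = -67950 + 272 = -67678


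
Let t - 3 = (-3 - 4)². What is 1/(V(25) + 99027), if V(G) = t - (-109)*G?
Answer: 1/101804 ≈ 9.8228e-6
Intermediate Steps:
t = 52 (t = 3 + (-3 - 4)² = 3 + (-7)² = 3 + 49 = 52)
V(G) = 52 + 109*G (V(G) = 52 - (-109)*G = 52 + 109*G)
1/(V(25) + 99027) = 1/((52 + 109*25) + 99027) = 1/((52 + 2725) + 99027) = 1/(2777 + 99027) = 1/101804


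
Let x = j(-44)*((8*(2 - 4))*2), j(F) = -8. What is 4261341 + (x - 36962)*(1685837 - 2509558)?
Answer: 30239764367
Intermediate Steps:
x = 256 (x = -8*8*(2 - 4)*2 = -8*8*(-2)*2 = -(-128)*2 = -8*(-32) = 256)
4261341 + (x - 36962)*(1685837 - 2509558) = 4261341 + (256 - 36962)*(1685837 - 2509558) = 4261341 - 36706*(-823721) = 4261341 + 30235503026 = 30239764367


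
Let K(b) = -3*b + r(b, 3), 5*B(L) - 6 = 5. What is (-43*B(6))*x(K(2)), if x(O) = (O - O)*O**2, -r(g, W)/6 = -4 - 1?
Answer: 0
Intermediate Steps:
r(g, W) = 30 (r(g, W) = -6*(-4 - 1) = -6*(-5) = 30)
B(L) = 11/5 (B(L) = 6/5 + (1/5)*5 = 6/5 + 1 = 11/5)
K(b) = 30 - 3*b (K(b) = -3*b + 30 = 30 - 3*b)
x(O) = 0 (x(O) = 0*O**2 = 0)
(-43*B(6))*x(K(2)) = -43*11/5*0 = -473/5*0 = 0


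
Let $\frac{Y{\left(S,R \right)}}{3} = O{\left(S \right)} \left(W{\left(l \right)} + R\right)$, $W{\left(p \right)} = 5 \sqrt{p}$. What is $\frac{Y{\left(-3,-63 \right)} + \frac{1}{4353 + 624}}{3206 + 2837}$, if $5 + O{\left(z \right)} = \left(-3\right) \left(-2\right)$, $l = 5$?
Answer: $- \frac{940652}{30076011} + \frac{15 \sqrt{5}}{6043} \approx -0.025725$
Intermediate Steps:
$O{\left(z \right)} = 1$ ($O{\left(z \right)} = -5 - -6 = -5 + 6 = 1$)
$Y{\left(S,R \right)} = 3 R + 15 \sqrt{5}$ ($Y{\left(S,R \right)} = 3 \cdot 1 \left(5 \sqrt{5} + R\right) = 3 \cdot 1 \left(R + 5 \sqrt{5}\right) = 3 \left(R + 5 \sqrt{5}\right) = 3 R + 15 \sqrt{5}$)
$\frac{Y{\left(-3,-63 \right)} + \frac{1}{4353 + 624}}{3206 + 2837} = \frac{\left(3 \left(-63\right) + 15 \sqrt{5}\right) + \frac{1}{4353 + 624}}{3206 + 2837} = \frac{\left(-189 + 15 \sqrt{5}\right) + \frac{1}{4977}}{6043} = \left(\left(-189 + 15 \sqrt{5}\right) + \frac{1}{4977}\right) \frac{1}{6043} = \left(- \frac{940652}{4977} + 15 \sqrt{5}\right) \frac{1}{6043} = - \frac{940652}{30076011} + \frac{15 \sqrt{5}}{6043}$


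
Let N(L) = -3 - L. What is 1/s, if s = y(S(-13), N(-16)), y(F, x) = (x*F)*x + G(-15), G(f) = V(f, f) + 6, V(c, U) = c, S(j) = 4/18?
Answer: 9/257 ≈ 0.035019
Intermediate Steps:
S(j) = 2/9 (S(j) = 4*(1/18) = 2/9)
G(f) = 6 + f (G(f) = f + 6 = 6 + f)
y(F, x) = -9 + F*x² (y(F, x) = (x*F)*x + (6 - 15) = (F*x)*x - 9 = F*x² - 9 = -9 + F*x²)
s = 257/9 (s = -9 + 2*(-3 - 1*(-16))²/9 = -9 + 2*(-3 + 16)²/9 = -9 + (2/9)*13² = -9 + (2/9)*169 = -9 + 338/9 = 257/9 ≈ 28.556)
1/s = 1/(257/9) = 9/257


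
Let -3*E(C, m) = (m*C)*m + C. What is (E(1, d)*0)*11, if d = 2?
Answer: 0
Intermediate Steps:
E(C, m) = -C/3 - C*m**2/3 (E(C, m) = -((m*C)*m + C)/3 = -((C*m)*m + C)/3 = -(C*m**2 + C)/3 = -(C + C*m**2)/3 = -C/3 - C*m**2/3)
(E(1, d)*0)*11 = (-1/3*1*(1 + 2**2)*0)*11 = (-1/3*1*(1 + 4)*0)*11 = (-1/3*1*5*0)*11 = -5/3*0*11 = 0*11 = 0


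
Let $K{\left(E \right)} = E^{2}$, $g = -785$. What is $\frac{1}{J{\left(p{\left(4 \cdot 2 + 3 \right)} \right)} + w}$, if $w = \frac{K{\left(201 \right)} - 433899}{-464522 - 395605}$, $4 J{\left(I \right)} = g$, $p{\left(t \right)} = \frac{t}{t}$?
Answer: $- \frac{1146836}{224541901} \approx -0.0051074$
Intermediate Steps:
$p{\left(t \right)} = 1$
$J{\left(I \right)} = - \frac{785}{4}$ ($J{\left(I \right)} = \frac{1}{4} \left(-785\right) = - \frac{785}{4}$)
$w = \frac{131166}{286709}$ ($w = \frac{201^{2} - 433899}{-464522 - 395605} = \frac{40401 - 433899}{-860127} = \left(-393498\right) \left(- \frac{1}{860127}\right) = \frac{131166}{286709} \approx 0.45749$)
$\frac{1}{J{\left(p{\left(4 \cdot 2 + 3 \right)} \right)} + w} = \frac{1}{- \frac{785}{4} + \frac{131166}{286709}} = \frac{1}{- \frac{224541901}{1146836}} = - \frac{1146836}{224541901}$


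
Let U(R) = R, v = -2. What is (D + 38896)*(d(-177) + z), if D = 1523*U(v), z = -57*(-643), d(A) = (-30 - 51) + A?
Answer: 1304689050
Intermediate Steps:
d(A) = -81 + A
z = 36651
D = -3046 (D = 1523*(-2) = -3046)
(D + 38896)*(d(-177) + z) = (-3046 + 38896)*((-81 - 177) + 36651) = 35850*(-258 + 36651) = 35850*36393 = 1304689050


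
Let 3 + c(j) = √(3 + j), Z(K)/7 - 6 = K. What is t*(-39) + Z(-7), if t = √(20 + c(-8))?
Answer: -7 - 39*√(17 + I*√5) ≈ -168.15 - 10.553*I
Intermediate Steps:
Z(K) = 42 + 7*K
c(j) = -3 + √(3 + j)
t = √(17 + I*√5) (t = √(20 + (-3 + √(3 - 8))) = √(20 + (-3 + √(-5))) = √(20 + (-3 + I*√5)) = √(17 + I*√5) ≈ 4.132 + 0.27058*I)
t*(-39) + Z(-7) = √(17 + I*√5)*(-39) + (42 + 7*(-7)) = -39*√(17 + I*√5) + (42 - 49) = -39*√(17 + I*√5) - 7 = -7 - 39*√(17 + I*√5)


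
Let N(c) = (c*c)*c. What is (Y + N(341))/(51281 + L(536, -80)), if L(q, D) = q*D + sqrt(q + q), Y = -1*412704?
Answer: 329647821917/70575729 - 156956468*sqrt(67)/70575729 ≈ 4652.6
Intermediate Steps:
N(c) = c**3 (N(c) = c**2*c = c**3)
Y = -412704
L(q, D) = D*q + sqrt(2)*sqrt(q) (L(q, D) = D*q + sqrt(2*q) = D*q + sqrt(2)*sqrt(q))
(Y + N(341))/(51281 + L(536, -80)) = (-412704 + 341**3)/(51281 + (-80*536 + sqrt(2)*sqrt(536))) = (-412704 + 39651821)/(51281 + (-42880 + sqrt(2)*(2*sqrt(134)))) = 39239117/(51281 + (-42880 + 4*sqrt(67))) = 39239117/(8401 + 4*sqrt(67))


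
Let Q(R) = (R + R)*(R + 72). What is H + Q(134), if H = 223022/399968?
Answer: 11040828183/199984 ≈ 55209.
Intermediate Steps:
Q(R) = 2*R*(72 + R) (Q(R) = (2*R)*(72 + R) = 2*R*(72 + R))
H = 111511/199984 (H = 223022*(1/399968) = 111511/199984 ≈ 0.55760)
H + Q(134) = 111511/199984 + 2*134*(72 + 134) = 111511/199984 + 2*134*206 = 111511/199984 + 55208 = 11040828183/199984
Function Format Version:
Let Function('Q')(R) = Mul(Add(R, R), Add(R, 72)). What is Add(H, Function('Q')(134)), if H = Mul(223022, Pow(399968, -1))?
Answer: Rational(11040828183, 199984) ≈ 55209.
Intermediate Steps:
Function('Q')(R) = Mul(2, R, Add(72, R)) (Function('Q')(R) = Mul(Mul(2, R), Add(72, R)) = Mul(2, R, Add(72, R)))
H = Rational(111511, 199984) (H = Mul(223022, Rational(1, 399968)) = Rational(111511, 199984) ≈ 0.55760)
Add(H, Function('Q')(134)) = Add(Rational(111511, 199984), Mul(2, 134, Add(72, 134))) = Add(Rational(111511, 199984), Mul(2, 134, 206)) = Add(Rational(111511, 199984), 55208) = Rational(11040828183, 199984)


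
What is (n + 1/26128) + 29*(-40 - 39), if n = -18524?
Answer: -543854319/26128 ≈ -20815.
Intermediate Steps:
(n + 1/26128) + 29*(-40 - 39) = (-18524 + 1/26128) + 29*(-40 - 39) = (-18524 + 1/26128) + 29*(-79) = -483995071/26128 - 2291 = -543854319/26128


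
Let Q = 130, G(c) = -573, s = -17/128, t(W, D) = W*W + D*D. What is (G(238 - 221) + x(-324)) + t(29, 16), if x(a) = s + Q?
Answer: 83695/128 ≈ 653.87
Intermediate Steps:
t(W, D) = D**2 + W**2 (t(W, D) = W**2 + D**2 = D**2 + W**2)
s = -17/128 (s = -17*1/128 = -17/128 ≈ -0.13281)
x(a) = 16623/128 (x(a) = -17/128 + 130 = 16623/128)
(G(238 - 221) + x(-324)) + t(29, 16) = (-573 + 16623/128) + (16**2 + 29**2) = -56721/128 + (256 + 841) = -56721/128 + 1097 = 83695/128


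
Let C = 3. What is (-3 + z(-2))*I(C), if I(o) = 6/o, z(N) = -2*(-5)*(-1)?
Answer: -26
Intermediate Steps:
z(N) = -10 (z(N) = 10*(-1) = -10)
(-3 + z(-2))*I(C) = (-3 - 10)*(6/3) = -78/3 = -13*2 = -26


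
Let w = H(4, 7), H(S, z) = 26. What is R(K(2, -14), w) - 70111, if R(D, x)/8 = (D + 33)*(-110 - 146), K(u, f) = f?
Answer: -109023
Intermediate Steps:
w = 26
R(D, x) = -67584 - 2048*D (R(D, x) = 8*((D + 33)*(-110 - 146)) = 8*((33 + D)*(-256)) = 8*(-8448 - 256*D) = -67584 - 2048*D)
R(K(2, -14), w) - 70111 = (-67584 - 2048*(-14)) - 70111 = (-67584 + 28672) - 70111 = -38912 - 70111 = -109023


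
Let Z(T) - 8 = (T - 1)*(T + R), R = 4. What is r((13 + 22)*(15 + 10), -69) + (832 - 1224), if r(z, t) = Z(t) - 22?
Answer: 4144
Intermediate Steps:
Z(T) = 8 + (-1 + T)*(4 + T) (Z(T) = 8 + (T - 1)*(T + 4) = 8 + (-1 + T)*(4 + T))
r(z, t) = -18 + t² + 3*t (r(z, t) = (4 + t² + 3*t) - 22 = -18 + t² + 3*t)
r((13 + 22)*(15 + 10), -69) + (832 - 1224) = (-18 + (-69)² + 3*(-69)) + (832 - 1224) = (-18 + 4761 - 207) - 392 = 4536 - 392 = 4144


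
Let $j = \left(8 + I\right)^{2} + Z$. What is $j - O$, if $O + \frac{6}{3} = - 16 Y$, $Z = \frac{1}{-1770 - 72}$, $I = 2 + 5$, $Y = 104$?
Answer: $\frac{3483221}{1842} \approx 1891.0$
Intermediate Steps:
$I = 7$
$Z = - \frac{1}{1842}$ ($Z = \frac{1}{-1842} = - \frac{1}{1842} \approx -0.00054289$)
$j = \frac{414449}{1842}$ ($j = \left(8 + 7\right)^{2} - \frac{1}{1842} = 15^{2} - \frac{1}{1842} = 225 - \frac{1}{1842} = \frac{414449}{1842} \approx 225.0$)
$O = -1666$ ($O = -2 - 1664 = -1666$)
$j - O = \frac{414449}{1842} - -1666 = \frac{414449}{1842} + 1666 = \frac{3483221}{1842}$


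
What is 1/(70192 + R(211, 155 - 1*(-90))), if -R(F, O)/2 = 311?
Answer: 1/69570 ≈ 1.4374e-5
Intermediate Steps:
R(F, O) = -622 (R(F, O) = -2*311 = -622)
1/(70192 + R(211, 155 - 1*(-90))) = 1/(70192 - 622) = 1/69570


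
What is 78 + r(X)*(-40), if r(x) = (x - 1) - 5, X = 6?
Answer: 78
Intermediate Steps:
r(x) = -6 + x (r(x) = (-1 + x) - 5 = -6 + x)
78 + r(X)*(-40) = 78 + (-6 + 6)*(-40) = 78 + 0*(-40) = 78 + 0 = 78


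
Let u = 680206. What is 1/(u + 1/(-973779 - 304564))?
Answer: 1278343/869536578657 ≈ 1.4701e-6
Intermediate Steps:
1/(u + 1/(-973779 - 304564)) = 1/(680206 + 1/(-973779 - 304564)) = 1/(680206 + 1/(-1278343)) = 1/(680206 - 1/1278343) = 1/(869536578657/1278343) = 1278343/869536578657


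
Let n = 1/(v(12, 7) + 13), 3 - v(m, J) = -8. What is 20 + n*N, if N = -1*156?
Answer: 27/2 ≈ 13.500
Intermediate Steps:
N = -156
v(m, J) = 11 (v(m, J) = 3 - 1*(-8) = 3 + 8 = 11)
n = 1/24 (n = 1/(11 + 13) = 1/24 ≈ 0.041667)
20 + n*N = 20 + (1/24)*(-156) = 20 - 13/2 = 27/2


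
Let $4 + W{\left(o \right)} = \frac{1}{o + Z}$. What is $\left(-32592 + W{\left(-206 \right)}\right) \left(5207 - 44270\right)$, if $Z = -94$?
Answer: $\frac{127329767821}{100} \approx 1.2733 \cdot 10^{9}$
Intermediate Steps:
$W{\left(o \right)} = -4 + \frac{1}{-94 + o}$ ($W{\left(o \right)} = -4 + \frac{1}{o - 94} = -4 + \frac{1}{-94 + o}$)
$\left(-32592 + W{\left(-206 \right)}\right) \left(5207 - 44270\right) = \left(-32592 + \frac{377 - -824}{-94 - 206}\right) \left(5207 - 44270\right) = \left(-32592 + \frac{377 + 824}{-300}\right) \left(-39063\right) = \left(-32592 - \frac{1201}{300}\right) \left(-39063\right) = \left(- \frac{9778801}{300}\right) \left(-39063\right) = \frac{127329767821}{100}$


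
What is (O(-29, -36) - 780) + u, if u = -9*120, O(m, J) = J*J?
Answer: -564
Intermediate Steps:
O(m, J) = J²
u = -1080
(O(-29, -36) - 780) + u = ((-36)² - 780) - 1080 = (1296 - 780) - 1080 = 516 - 1080 = -564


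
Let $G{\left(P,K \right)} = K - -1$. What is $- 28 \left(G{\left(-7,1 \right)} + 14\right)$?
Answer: $-448$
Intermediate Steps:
$G{\left(P,K \right)} = 1 + K$ ($G{\left(P,K \right)} = K + 1 = 1 + K$)
$- 28 \left(G{\left(-7,1 \right)} + 14\right) = - 28 \left(\left(1 + 1\right) + 14\right) = - 28 \left(2 + 14\right) = \left(-28\right) 16 = -448$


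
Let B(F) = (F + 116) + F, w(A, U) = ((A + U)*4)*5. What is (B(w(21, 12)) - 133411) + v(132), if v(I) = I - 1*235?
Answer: -132078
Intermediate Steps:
w(A, U) = 20*A + 20*U (w(A, U) = (4*A + 4*U)*5 = 20*A + 20*U)
B(F) = 116 + 2*F (B(F) = (116 + F) + F = 116 + 2*F)
v(I) = -235 + I (v(I) = I - 235 = -235 + I)
(B(w(21, 12)) - 133411) + v(132) = ((116 + 2*(20*21 + 20*12)) - 133411) + (-235 + 132) = ((116 + 2*(420 + 240)) - 133411) - 103 = ((116 + 2*660) - 133411) - 103 = ((116 + 1320) - 133411) - 103 = (1436 - 133411) - 103 = -131975 - 103 = -132078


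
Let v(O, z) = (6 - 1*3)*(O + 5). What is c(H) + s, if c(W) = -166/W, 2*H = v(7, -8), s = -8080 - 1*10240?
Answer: -164963/9 ≈ -18329.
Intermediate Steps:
s = -18320 (s = -8080 - 10240 = -18320)
v(O, z) = 15 + 3*O (v(O, z) = (6 - 3)*(5 + O) = 3*(5 + O) = 15 + 3*O)
H = 18 (H = (15 + 3*7)/2 = (15 + 21)/2 = (½)*36 = 18)
c(H) + s = -166/18 - 18320 = -166*1/18 - 18320 = -83/9 - 18320 = -164963/9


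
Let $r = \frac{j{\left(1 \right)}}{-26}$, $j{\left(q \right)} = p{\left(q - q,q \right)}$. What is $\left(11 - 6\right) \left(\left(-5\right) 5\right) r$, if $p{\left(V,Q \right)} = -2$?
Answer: $- \frac{125}{13} \approx -9.6154$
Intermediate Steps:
$j{\left(q \right)} = -2$
$r = \frac{1}{13}$ ($r = - \frac{2}{-26} = \left(-2\right) \left(- \frac{1}{26}\right) = \frac{1}{13} \approx 0.076923$)
$\left(11 - 6\right) \left(\left(-5\right) 5\right) r = \left(11 - 6\right) \left(\left(-5\right) 5\right) \frac{1}{13} = 5 \left(-25\right) \frac{1}{13} = \left(-125\right) \frac{1}{13} = - \frac{125}{13}$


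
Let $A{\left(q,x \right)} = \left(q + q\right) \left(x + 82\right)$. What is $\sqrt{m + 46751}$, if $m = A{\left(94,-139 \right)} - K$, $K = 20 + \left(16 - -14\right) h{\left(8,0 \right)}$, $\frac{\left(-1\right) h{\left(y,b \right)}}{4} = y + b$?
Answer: $5 \sqrt{1479} \approx 192.29$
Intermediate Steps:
$A{\left(q,x \right)} = 2 q \left(82 + x\right)$
$h{\left(y,b \right)} = - 4 b - 4 y$ ($h{\left(y,b \right)} = - 4 \left(y + b\right) = - 4 \left(b + y\right) = - 4 b - 4 y$)
$K = -940$ ($K = 20 + \left(16 - -14\right) \left(\left(-4\right) 0 - 32\right) = 20 + \left(16 + 14\right) \left(0 - 32\right) = 20 + 30 \left(-32\right) = 20 - 960 = -940$)
$m = -9776$ ($m = 2 \cdot 94 \left(82 - 139\right) - -940 = 2 \cdot 94 \left(-57\right) + 940 = -10716 + 940 = -9776$)
$\sqrt{m + 46751} = \sqrt{-9776 + 46751} = \sqrt{36975} = 5 \sqrt{1479}$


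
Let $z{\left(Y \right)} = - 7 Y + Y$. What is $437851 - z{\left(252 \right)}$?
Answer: $439363$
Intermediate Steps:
$z{\left(Y \right)} = - 6 Y$
$437851 - z{\left(252 \right)} = 437851 - \left(-6\right) 252 = 437851 - -1512 = 437851 + 1512 = 439363$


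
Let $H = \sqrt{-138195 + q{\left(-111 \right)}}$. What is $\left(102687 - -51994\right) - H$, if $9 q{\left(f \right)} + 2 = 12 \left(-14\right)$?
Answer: $154681 - \frac{5 i \sqrt{49757}}{3} \approx 1.5468 \cdot 10^{5} - 371.77 i$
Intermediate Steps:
$q{\left(f \right)} = - \frac{170}{9}$ ($q{\left(f \right)} = - \frac{2}{9} + \frac{12 \left(-14\right)}{9} = - \frac{2}{9} + \frac{1}{9} \left(-168\right) = - \frac{2}{9} - \frac{56}{3} = - \frac{170}{9}$)
$H = \frac{5 i \sqrt{49757}}{3}$ ($H = \sqrt{-138195 - \frac{170}{9}} = \sqrt{- \frac{1243925}{9}} = \frac{5 i \sqrt{49757}}{3} \approx 371.77 i$)
$\left(102687 - -51994\right) - H = \left(102687 - -51994\right) - \frac{5 i \sqrt{49757}}{3} = \left(102687 + 51994\right) - \frac{5 i \sqrt{49757}}{3} = 154681 - \frac{5 i \sqrt{49757}}{3}$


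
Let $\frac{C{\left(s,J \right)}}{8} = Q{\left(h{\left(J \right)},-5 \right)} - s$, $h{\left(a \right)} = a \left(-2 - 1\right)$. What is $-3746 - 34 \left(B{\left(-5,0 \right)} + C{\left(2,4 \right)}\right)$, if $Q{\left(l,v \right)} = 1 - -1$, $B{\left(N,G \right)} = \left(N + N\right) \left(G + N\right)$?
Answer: $-5446$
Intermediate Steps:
$h{\left(a \right)} = - 3 a$ ($h{\left(a \right)} = a \left(-3\right) = - 3 a$)
$B{\left(N,G \right)} = 2 N \left(G + N\right)$
$Q{\left(l,v \right)} = 2$ ($Q{\left(l,v \right)} = 1 + 1 = 2$)
$C{\left(s,J \right)} = 16 - 8 s$ ($C{\left(s,J \right)} = 8 \left(2 - s\right) = 16 - 8 s$)
$-3746 - 34 \left(B{\left(-5,0 \right)} + C{\left(2,4 \right)}\right) = -3746 - 34 \left(2 \left(-5\right) \left(0 - 5\right) + \left(16 - 16\right)\right) = -3746 - 34 \left(2 \left(-5\right) \left(-5\right) + \left(16 - 16\right)\right) = -3746 - 34 \left(50 + 0\right) = -3746 - 1700 = -5446$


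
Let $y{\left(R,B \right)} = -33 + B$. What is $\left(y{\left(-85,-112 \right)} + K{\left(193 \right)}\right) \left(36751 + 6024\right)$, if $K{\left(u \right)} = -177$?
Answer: $-13773550$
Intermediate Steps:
$\left(y{\left(-85,-112 \right)} + K{\left(193 \right)}\right) \left(36751 + 6024\right) = \left(\left(-33 - 112\right) - 177\right) \left(36751 + 6024\right) = \left(-145 - 177\right) 42775 = \left(-322\right) 42775 = -13773550$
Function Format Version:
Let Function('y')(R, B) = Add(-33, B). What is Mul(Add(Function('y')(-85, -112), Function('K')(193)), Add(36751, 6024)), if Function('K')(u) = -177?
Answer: -13773550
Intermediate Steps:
Mul(Add(Function('y')(-85, -112), Function('K')(193)), Add(36751, 6024)) = Mul(Add(Add(-33, -112), -177), Add(36751, 6024)) = Mul(Add(-145, -177), 42775) = Mul(-322, 42775) = -13773550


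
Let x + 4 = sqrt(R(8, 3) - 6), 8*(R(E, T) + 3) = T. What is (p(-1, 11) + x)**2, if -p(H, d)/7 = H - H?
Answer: (16 - I*sqrt(138))**2/16 ≈ 7.375 - 23.495*I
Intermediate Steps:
p(H, d) = 0 (p(H, d) = -7*(H - H) = -7*0 = 0)
R(E, T) = -3 + T/8
x = -4 + I*sqrt(138)/4 (x = -4 + sqrt((-3 + (1/8)*3) - 6) = -4 + sqrt((-3 + 3/8) - 6) = -4 + sqrt(-21/8 - 6) = -4 + sqrt(-69/8) = -4 + I*sqrt(138)/4 ≈ -4.0 + 2.9368*I)
(p(-1, 11) + x)**2 = (0 + (-4 + I*sqrt(138)/4))**2 = (-4 + I*sqrt(138)/4)**2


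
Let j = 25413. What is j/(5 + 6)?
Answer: 25413/11 ≈ 2310.3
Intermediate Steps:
j/(5 + 6) = 25413/(5 + 6) = 25413/11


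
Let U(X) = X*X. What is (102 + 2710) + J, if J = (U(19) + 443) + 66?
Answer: 3682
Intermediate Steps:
U(X) = X²
J = 870 (J = (19² + 443) + 66 = (361 + 443) + 66 = 804 + 66 = 870)
(102 + 2710) + J = (102 + 2710) + 870 = 2812 + 870 = 3682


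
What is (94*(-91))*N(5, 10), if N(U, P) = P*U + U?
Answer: -470470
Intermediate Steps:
N(U, P) = U + P*U
(94*(-91))*N(5, 10) = (94*(-91))*(5*(1 + 10)) = -42770*11 = -8554*55 = -470470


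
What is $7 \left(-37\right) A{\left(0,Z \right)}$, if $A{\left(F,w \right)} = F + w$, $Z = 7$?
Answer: $-1813$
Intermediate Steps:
$7 \left(-37\right) A{\left(0,Z \right)} = 7 \left(-37\right) \left(0 + 7\right) = \left(-259\right) 7 = -1813$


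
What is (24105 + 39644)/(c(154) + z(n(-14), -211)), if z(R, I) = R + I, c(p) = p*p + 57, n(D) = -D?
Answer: 9107/3368 ≈ 2.7040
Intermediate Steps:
c(p) = 57 + p² (c(p) = p² + 57 = 57 + p²)
z(R, I) = I + R
(24105 + 39644)/(c(154) + z(n(-14), -211)) = (24105 + 39644)/((57 + 154²) + (-211 - 1*(-14))) = 63749/((57 + 23716) + (-211 + 14)) = 63749/(23773 - 197) = 63749/23576 = 63749*(1/23576) = 9107/3368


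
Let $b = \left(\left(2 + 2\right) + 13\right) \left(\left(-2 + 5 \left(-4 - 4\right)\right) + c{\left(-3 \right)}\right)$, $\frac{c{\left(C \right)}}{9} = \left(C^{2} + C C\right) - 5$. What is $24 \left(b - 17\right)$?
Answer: $30192$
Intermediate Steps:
$c{\left(C \right)} = -45 + 18 C^{2}$ ($c{\left(C \right)} = 9 \left(\left(C^{2} + C C\right) - 5\right) = 9 \left(\left(C^{2} + C^{2}\right) - 5\right) = 9 \left(2 C^{2} - 5\right) = 9 \left(-5 + 2 C^{2}\right) = -45 + 18 C^{2}$)
$b = 1275$ ($b = \left(\left(2 + 2\right) + 13\right) \left(\left(-2 + 5 \left(-4 - 4\right)\right) - \left(45 - 18 \left(-3\right)^{2}\right)\right) = \left(4 + 13\right) \left(\left(-2 + 5 \left(-8\right)\right) + \left(-45 + 18 \cdot 9\right)\right) = 17 \left(\left(-2 - 40\right) + \left(-45 + 162\right)\right) = 17 \left(-42 + 117\right) = 17 \cdot 75 = 1275$)
$24 \left(b - 17\right) = 24 \left(1275 - 17\right) = 24 \cdot 1258 = 30192$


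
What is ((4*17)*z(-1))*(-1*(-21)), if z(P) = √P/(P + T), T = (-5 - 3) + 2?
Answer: -204*I ≈ -204.0*I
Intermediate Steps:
T = -6 (T = -8 + 2 = -6)
z(P) = √P/(-6 + P) (z(P) = √P/(P - 6) = √P/(-6 + P))
((4*17)*z(-1))*(-1*(-21)) = ((4*17)*(√(-1)/(-6 - 1)))*(-1*(-21)) = (68*(I/(-7)))*21 = (68*(I*(-⅐)))*21 = (68*(-I/7))*21 = -68*I/7*21 = -204*I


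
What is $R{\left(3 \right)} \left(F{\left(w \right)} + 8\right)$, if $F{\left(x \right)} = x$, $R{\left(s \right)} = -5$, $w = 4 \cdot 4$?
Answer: $-120$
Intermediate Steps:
$w = 16$
$R{\left(3 \right)} \left(F{\left(w \right)} + 8\right) = - 5 \left(16 + 8\right) = \left(-5\right) 24 = -120$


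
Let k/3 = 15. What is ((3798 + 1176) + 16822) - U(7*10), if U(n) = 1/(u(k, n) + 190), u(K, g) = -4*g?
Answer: 1961641/90 ≈ 21796.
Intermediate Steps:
k = 45 (k = 3*15 = 45)
U(n) = 1/(190 - 4*n) (U(n) = 1/(-4*n + 190) = 1/(190 - 4*n))
((3798 + 1176) + 16822) - U(7*10) = ((3798 + 1176) + 16822) - (-1)/(-190 + 4*(7*10)) = (4974 + 16822) - (-1)/(-190 + 4*70) = 21796 - (-1)/(-190 + 280) = 21796 - (-1)/90 = 21796 - 1*(-1/90) = 21796 + 1/90 = 1961641/90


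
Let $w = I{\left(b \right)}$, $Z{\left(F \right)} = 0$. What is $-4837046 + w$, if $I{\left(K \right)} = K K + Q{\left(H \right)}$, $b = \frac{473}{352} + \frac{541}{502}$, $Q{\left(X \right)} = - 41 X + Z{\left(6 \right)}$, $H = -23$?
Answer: $- \frac{311991250641871}{64513024} \approx -4.8361 \cdot 10^{6}$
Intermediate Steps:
$Q{\left(X \right)} = - 41 X$ ($Q{\left(X \right)} = - 41 X + 0 = - 41 X$)
$b = \frac{19449}{8032}$ ($b = 473 \cdot \frac{1}{352} + 541 \cdot \frac{1}{502} = \frac{43}{32} + \frac{541}{502} = \frac{19449}{8032} \approx 2.4214$)
$I{\left(K \right)} = 943 + K^{2}$ ($I{\left(K \right)} = K K - -943 = K^{2} + 943 = 943 + K^{2}$)
$w = \frac{61214045233}{64513024}$ ($w = 943 + \left(\frac{19449}{8032}\right)^{2} = 943 + \frac{378263601}{64513024} = \frac{61214045233}{64513024} \approx 948.86$)
$-4837046 + w = -4837046 + \frac{61214045233}{64513024} = - \frac{311991250641871}{64513024}$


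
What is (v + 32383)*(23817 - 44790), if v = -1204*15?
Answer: -300396279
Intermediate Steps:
v = -18060
(v + 32383)*(23817 - 44790) = (-18060 + 32383)*(23817 - 44790) = 14323*(-20973) = -300396279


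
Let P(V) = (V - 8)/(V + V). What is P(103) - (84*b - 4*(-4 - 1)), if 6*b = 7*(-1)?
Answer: 16163/206 ≈ 78.461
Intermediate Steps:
b = -7/6 (b = (7*(-1))/6 = (1/6)*(-7) = -7/6 ≈ -1.1667)
P(V) = (-8 + V)/(2*V) (P(V) = (-8 + V)/((2*V)) = (-8 + V)*(1/(2*V)) = (-8 + V)/(2*V))
P(103) - (84*b - 4*(-4 - 1)) = (1/2)*(-8 + 103)/103 - (84*(-7/6) - 4*(-4 - 1)) = (1/2)*(1/103)*95 - (-98 - 4*(-5)) = 95/206 - (-98 + 20) = 95/206 - 1*(-78) = 95/206 + 78 = 16163/206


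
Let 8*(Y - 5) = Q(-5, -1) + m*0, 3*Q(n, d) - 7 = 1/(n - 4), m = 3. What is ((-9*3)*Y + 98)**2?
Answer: 32041/16 ≈ 2002.6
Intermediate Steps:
Q(n, d) = 7/3 + 1/(3*(-4 + n)) (Q(n, d) = 7/3 + 1/(3*(n - 4)) = 7/3 + 1/(3*(-4 + n)))
Y = 571/108 (Y = 5 + ((-27 + 7*(-5))/(3*(-4 - 5)) + 3*0)/8 = 5 + ((1/3)*(-27 - 35)/(-9) + 0)/8 = 5 + ((1/3)*(-1/9)*(-62) + 0)/8 = 5 + (62/27 + 0)/8 = 5 + (1/8)*(62/27) = 5 + 31/108 = 571/108 ≈ 5.2870)
((-9*3)*Y + 98)**2 = (-9*3*(571/108) + 98)**2 = (-3*9*(571/108) + 98)**2 = (-27*571/108 + 98)**2 = (-571/4 + 98)**2 = (-179/4)**2 = 32041/16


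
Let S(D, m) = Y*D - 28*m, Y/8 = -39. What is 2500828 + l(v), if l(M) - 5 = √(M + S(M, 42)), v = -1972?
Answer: 2500833 + 2*√153029 ≈ 2.5016e+6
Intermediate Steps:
Y = -312 (Y = 8*(-39) = -312)
S(D, m) = -312*D - 28*m
l(M) = 5 + √(-1176 - 311*M) (l(M) = 5 + √(M + (-312*M - 28*42)) = 5 + √(M + (-312*M - 1176)) = 5 + √(M + (-1176 - 312*M)) = 5 + √(-1176 - 311*M))
2500828 + l(v) = 2500828 + (5 + √(-1176 - 311*(-1972))) = 2500828 + (5 + √(-1176 + 613292)) = 2500828 + (5 + √612116) = 2500828 + (5 + 2*√153029) = 2500833 + 2*√153029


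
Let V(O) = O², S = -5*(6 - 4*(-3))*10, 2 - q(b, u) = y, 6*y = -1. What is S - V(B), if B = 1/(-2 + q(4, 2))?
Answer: -936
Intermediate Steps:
y = -⅙ (y = (⅙)*(-1) = -⅙ ≈ -0.16667)
q(b, u) = 13/6 (q(b, u) = 2 - 1*(-⅙) = 2 + ⅙ = 13/6)
S = -900 (S = -5*(6 + 12)*10 = -5*18*10 = -90*10 = -900)
B = 6 (B = 1/(-2 + 13/6) = 1/(⅙) = 6)
S - V(B) = -900 - 1*6² = -900 - 1*36 = -900 - 36 = -936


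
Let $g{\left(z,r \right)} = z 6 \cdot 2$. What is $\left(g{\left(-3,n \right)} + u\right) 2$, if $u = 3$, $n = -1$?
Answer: $-66$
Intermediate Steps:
$g{\left(z,r \right)} = 12 z$ ($g{\left(z,r \right)} = 6 z 2 = 12 z$)
$\left(g{\left(-3,n \right)} + u\right) 2 = \left(12 \left(-3\right) + 3\right) 2 = \left(-36 + 3\right) 2 = \left(-33\right) 2 = -66$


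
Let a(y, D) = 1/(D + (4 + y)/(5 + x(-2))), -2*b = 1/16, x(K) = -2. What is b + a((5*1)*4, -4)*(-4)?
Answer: -33/32 ≈ -1.0313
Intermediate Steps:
b = -1/32 (b = -½/16 = -½*1/16 = -1/32 ≈ -0.031250)
a(y, D) = 1/(4/3 + D + y/3) (a(y, D) = 1/(D + (4 + y)/(5 - 2)) = 1/(D + (4 + y)/3) = 1/(D + (4 + y)*(⅓)) = 1/(D + (4/3 + y/3)) = 1/(4/3 + D + y/3))
b + a((5*1)*4, -4)*(-4) = -1/32 + (3/(4 + (5*1)*4 + 3*(-4)))*(-4) = -1/32 + (3/(4 + 5*4 - 12))*(-4) = -1/32 + (3/(4 + 20 - 12))*(-4) = -1/32 + (3/12)*(-4) = -1/32 + (3*(1/12))*(-4) = -1/32 + (¼)*(-4) = -1/32 - 1 = -33/32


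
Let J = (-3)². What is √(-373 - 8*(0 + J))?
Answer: I*√445 ≈ 21.095*I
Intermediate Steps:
J = 9
√(-373 - 8*(0 + J)) = √(-373 - 8*(0 + 9)) = √(-373 - 8*9) = √(-373 - 72) = √(-445) = I*√445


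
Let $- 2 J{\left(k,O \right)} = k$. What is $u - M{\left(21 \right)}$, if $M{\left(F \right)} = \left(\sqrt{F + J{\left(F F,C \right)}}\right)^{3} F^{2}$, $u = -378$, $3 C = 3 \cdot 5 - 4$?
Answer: $-378 + \frac{175959 i \sqrt{798}}{4} \approx -378.0 + 1.2427 \cdot 10^{6} i$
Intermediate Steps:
$C = \frac{11}{3}$ ($C = \frac{3 \cdot 5 - 4}{3} = \frac{15 - 4}{3} = \frac{1}{3} \cdot 11 = \frac{11}{3} \approx 3.6667$)
$J{\left(k,O \right)} = - \frac{k}{2}$
$M{\left(F \right)} = F^{2} \left(F - \frac{F^{2}}{2}\right)^{\frac{3}{2}}$ ($M{\left(F \right)} = \left(\sqrt{F - \frac{F F}{2}}\right)^{3} F^{2} = \left(\sqrt{F - \frac{F^{2}}{2}}\right)^{3} F^{2} = \left(F - \frac{F^{2}}{2}\right)^{\frac{3}{2}} F^{2} = F^{2} \left(F - \frac{F^{2}}{2}\right)^{\frac{3}{2}}$)
$u - M{\left(21 \right)} = -378 - \frac{\sqrt{2} \cdot 21^{2} \left(21 \left(2 - 21\right)\right)^{\frac{3}{2}}}{4} = -378 - \frac{1}{4} \sqrt{2} \cdot 441 \left(21 \left(2 - 21\right)\right)^{\frac{3}{2}} = -378 - \frac{1}{4} \sqrt{2} \cdot 441 \left(21 \left(-19\right)\right)^{\frac{3}{2}} = -378 - \frac{1}{4} \sqrt{2} \cdot 441 \left(-399\right)^{\frac{3}{2}} = -378 - \frac{1}{4} \sqrt{2} \cdot 441 \left(- 399 i \sqrt{399}\right) = -378 - - \frac{175959 i \sqrt{798}}{4} = -378 + \frac{175959 i \sqrt{798}}{4}$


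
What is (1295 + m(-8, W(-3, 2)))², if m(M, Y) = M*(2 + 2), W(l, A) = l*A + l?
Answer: 1595169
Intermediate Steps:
W(l, A) = l + A*l (W(l, A) = A*l + l = l + A*l)
m(M, Y) = 4*M (m(M, Y) = M*4 = 4*M)
(1295 + m(-8, W(-3, 2)))² = (1295 + 4*(-8))² = (1295 - 32)² = 1263² = 1595169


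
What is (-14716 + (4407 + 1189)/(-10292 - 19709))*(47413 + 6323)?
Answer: -23724460765632/30001 ≈ -7.9079e+8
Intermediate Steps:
(-14716 + (4407 + 1189)/(-10292 - 19709))*(47413 + 6323) = (-14716 + 5596/(-30001))*53736 = (-14716 + 5596*(-1/30001))*53736 = (-14716 - 5596/30001)*53736 = -441500312/30001*53736 = -23724460765632/30001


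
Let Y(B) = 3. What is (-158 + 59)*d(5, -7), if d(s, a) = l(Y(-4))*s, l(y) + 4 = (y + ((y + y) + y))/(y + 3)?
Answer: 990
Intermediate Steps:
l(y) = -4 + 4*y/(3 + y) (l(y) = -4 + (y + ((y + y) + y))/(y + 3) = -4 + (y + (2*y + y))/(3 + y) = -4 + (y + 3*y)/(3 + y) = -4 + (4*y)/(3 + y) = -4 + 4*y/(3 + y))
d(s, a) = -2*s (d(s, a) = (-12/(3 + 3))*s = (-12/6)*s = (-12*1/6)*s = -2*s)
(-158 + 59)*d(5, -7) = (-158 + 59)*(-2*5) = -99*(-10) = 990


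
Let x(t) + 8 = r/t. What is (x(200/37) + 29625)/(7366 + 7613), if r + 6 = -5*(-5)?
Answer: 1974701/998600 ≈ 1.9775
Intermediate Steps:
r = 19 (r = -6 - 5*(-5) = -6 + 25 = 19)
x(t) = -8 + 19/t
(x(200/37) + 29625)/(7366 + 7613) = ((-8 + 19/((200/37))) + 29625)/(7366 + 7613) = ((-8 + 19/((200*(1/37)))) + 29625)/14979 = ((-8 + 19/(200/37)) + 29625)*(1/14979) = ((-8 + 19*(37/200)) + 29625)*(1/14979) = ((-8 + 703/200) + 29625)*(1/14979) = (-897/200 + 29625)*(1/14979) = (5924103/200)*(1/14979) = 1974701/998600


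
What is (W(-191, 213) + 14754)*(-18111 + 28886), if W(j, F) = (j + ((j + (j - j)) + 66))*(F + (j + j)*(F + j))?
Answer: 28048510250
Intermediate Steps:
W(j, F) = (66 + 2*j)*(F + 2*j*(F + j)) (W(j, F) = (j + ((j + 0) + 66))*(F + (2*j)*(F + j)) = (j + (j + 66))*(F + 2*j*(F + j)) = (j + (66 + j))*(F + 2*j*(F + j)) = (66 + 2*j)*(F + 2*j*(F + j)))
(W(-191, 213) + 14754)*(-18111 + 28886) = ((4*(-191)³ + 66*213 + 132*(-191)² + 4*213*(-191)² + 134*213*(-191)) + 14754)*(-18111 + 28886) = ((4*(-6967871) + 14058 + 132*36481 + 4*213*36481 - 5451522) + 14754)*10775 = ((-27871484 + 14058 + 4815492 + 31081812 - 5451522) + 14754)*10775 = (2588356 + 14754)*10775 = 2603110*10775 = 28048510250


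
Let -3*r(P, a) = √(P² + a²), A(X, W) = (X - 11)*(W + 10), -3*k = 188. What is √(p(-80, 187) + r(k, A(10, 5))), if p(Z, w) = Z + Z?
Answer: √(-1440 - √37369)/3 ≈ 13.471*I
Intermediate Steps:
k = -188/3 (k = -⅓*188 = -188/3 ≈ -62.667)
A(X, W) = (-11 + X)*(10 + W)
p(Z, w) = 2*Z
r(P, a) = -√(P² + a²)/3
√(p(-80, 187) + r(k, A(10, 5))) = √(2*(-80) - √((-188/3)² + (-110 - 11*5 + 10*10 + 5*10)²)/3) = √(-160 - √(35344/9 + (-110 - 55 + 100 + 50)²)/3) = √(-160 - √(35344/9 + (-15)²)/3) = √(-160 - √(35344/9 + 225)/3) = √(-160 - √37369/9)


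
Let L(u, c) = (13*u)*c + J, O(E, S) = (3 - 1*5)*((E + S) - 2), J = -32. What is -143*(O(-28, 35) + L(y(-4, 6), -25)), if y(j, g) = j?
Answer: -179894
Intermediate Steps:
O(E, S) = 4 - 2*E - 2*S (O(E, S) = (3 - 5)*(-2 + E + S) = -2*(-2 + E + S) = 4 - 2*E - 2*S)
L(u, c) = -32 + 13*c*u (L(u, c) = (13*u)*c - 32 = 13*c*u - 32 = -32 + 13*c*u)
-143*(O(-28, 35) + L(y(-4, 6), -25)) = -143*((4 - 2*(-28) - 2*35) + (-32 + 13*(-25)*(-4))) = -143*((4 + 56 - 70) + (-32 + 1300)) = -143*(-10 + 1268) = -143*1258 = -179894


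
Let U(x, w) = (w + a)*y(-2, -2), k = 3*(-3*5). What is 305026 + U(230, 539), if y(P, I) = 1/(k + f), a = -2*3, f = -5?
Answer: 15250767/50 ≈ 3.0502e+5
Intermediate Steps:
a = -6
k = -45 (k = 3*(-15) = -45)
y(P, I) = -1/50 (y(P, I) = 1/(-45 - 5) = 1/(-50) = -1/50)
U(x, w) = 3/25 - w/50 (U(x, w) = (w - 6)*(-1/50) = (-6 + w)*(-1/50) = 3/25 - w/50)
305026 + U(230, 539) = 305026 + (3/25 - 1/50*539) = 305026 + (3/25 - 539/50) = 305026 - 533/50 = 15250767/50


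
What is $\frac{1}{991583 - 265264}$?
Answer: $\frac{1}{726319} \approx 1.3768 \cdot 10^{-6}$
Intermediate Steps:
$\frac{1}{991583 - 265264} = \frac{1}{726319}$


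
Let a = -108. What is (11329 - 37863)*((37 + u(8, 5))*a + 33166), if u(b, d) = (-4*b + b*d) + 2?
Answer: -745340060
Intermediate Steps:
u(b, d) = 2 - 4*b + b*d
(11329 - 37863)*((37 + u(8, 5))*a + 33166) = (11329 - 37863)*((37 + (2 - 4*8 + 8*5))*(-108) + 33166) = -26534*((37 + (2 - 32 + 40))*(-108) + 33166) = -26534*((37 + 10)*(-108) + 33166) = -26534*(47*(-108) + 33166) = -26534*(-5076 + 33166) = -26534*28090 = -745340060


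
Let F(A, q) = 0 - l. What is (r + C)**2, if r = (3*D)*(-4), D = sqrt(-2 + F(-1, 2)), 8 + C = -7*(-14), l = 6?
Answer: 6948 - 4320*I*sqrt(2) ≈ 6948.0 - 6109.4*I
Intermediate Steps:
F(A, q) = -6 (F(A, q) = 0 - 1*6 = 0 - 6 = -6)
C = 90 (C = -8 - 7*(-14) = -8 + 98 = 90)
D = 2*I*sqrt(2) (D = sqrt(-2 - 6) = sqrt(-8) = 2*I*sqrt(2) ≈ 2.8284*I)
r = -24*I*sqrt(2) (r = (3*(2*I*sqrt(2)))*(-4) = (6*I*sqrt(2))*(-4) = -24*I*sqrt(2) ≈ -33.941*I)
(r + C)**2 = (-24*I*sqrt(2) + 90)**2 = (90 - 24*I*sqrt(2))**2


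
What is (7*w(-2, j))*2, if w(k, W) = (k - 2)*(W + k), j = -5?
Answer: 392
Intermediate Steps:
w(k, W) = (-2 + k)*(W + k)
(7*w(-2, j))*2 = (7*((-2)² - 2*(-5) - 2*(-2) - 5*(-2)))*2 = (7*(4 + 10 + 4 + 10))*2 = (7*28)*2 = 196*2 = 392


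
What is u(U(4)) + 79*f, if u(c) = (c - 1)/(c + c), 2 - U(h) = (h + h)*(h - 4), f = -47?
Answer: -14851/4 ≈ -3712.8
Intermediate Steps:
U(h) = 2 - 2*h*(-4 + h) (U(h) = 2 - (h + h)*(h - 4) = 2 - 2*h*(-4 + h))
u(c) = (-1 + c)/(2*c) (u(c) = (-1 + c)/((2*c)) = (-1 + c)*(1/(2*c)) = (-1 + c)/(2*c))
u(U(4)) + 79*f = (-1 + (2 - 2*4² + 8*4))/(2*(2 - 2*4² + 8*4)) + 79*(-47) = (-1 + (2 - 2*16 + 32))/(2*(2 - 2*16 + 32)) - 3713 = (-1 + (2 - 32 + 32))/(2*(2 - 32 + 32)) - 3713 = (½)*(-1 + 2)/2 - 3713 = (½)*(½)*1 - 3713 = ¼ - 3713 = -14851/4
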